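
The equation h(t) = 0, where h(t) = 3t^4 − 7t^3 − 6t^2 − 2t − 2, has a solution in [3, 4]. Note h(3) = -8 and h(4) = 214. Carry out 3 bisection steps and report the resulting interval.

m = 3.5, h(m) = 67.5625 (+); new bracket [3, 3.5]
m = 3.25, h(m) = 22.527344 (+); new bracket [3, 3.25]
m = 3.125, h(m) = 5.635498 (+); new bracket [3, 3.125]

[3, 3.125]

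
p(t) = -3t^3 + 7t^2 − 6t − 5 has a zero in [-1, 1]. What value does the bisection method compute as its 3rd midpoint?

-0.25

p(0) = -5 < 0, so the root lies in [-1, 0]
p(-0.5) = 0.125 > 0, so the root lies in [-0.5, 0]
p(-0.25) = -3.015625 < 0, so the root lies in [-0.5, -0.25]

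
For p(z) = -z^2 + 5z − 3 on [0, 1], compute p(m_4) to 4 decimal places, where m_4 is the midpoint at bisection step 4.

-0.0352

midpoint 0.5: p = -0.75 < 0 → [0.5, 1]
midpoint 0.75: p = 0.1875 > 0 → [0.5, 0.75]
midpoint 0.625: p = -0.265625 < 0 → [0.625, 0.75]
midpoint 0.6875: p = -0.0352 < 0 → [0.6875, 0.75]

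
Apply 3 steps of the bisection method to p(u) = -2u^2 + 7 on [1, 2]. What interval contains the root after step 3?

[1.75, 1.875]

m = 1.5, p(m) = 2.5 (+); new bracket [1.5, 2]
m = 1.75, p(m) = 0.875 (+); new bracket [1.75, 2]
m = 1.875, p(m) = -0.03125 (−); new bracket [1.75, 1.875]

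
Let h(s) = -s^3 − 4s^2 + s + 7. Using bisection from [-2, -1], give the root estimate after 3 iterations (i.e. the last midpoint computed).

-1.375

m = -1.5, h(m) = -0.125 (−); new bracket [-1.5, -1]
m = -1.25, h(m) = 1.453125 (+); new bracket [-1.5, -1.25]
m = -1.375, h(m) = 0.662109 (+); new bracket [-1.5, -1.375]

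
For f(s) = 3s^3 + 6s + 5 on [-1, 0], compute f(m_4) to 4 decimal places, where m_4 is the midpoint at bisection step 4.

m = -0.5, f(m) = 1.625 (+); new bracket [-1, -0.5]
m = -0.75, f(m) = -0.765625 (−); new bracket [-0.75, -0.5]
m = -0.625, f(m) = 0.517578 (+); new bracket [-0.75, -0.625]
m = -0.6875, f(m) = -0.0999 (−); new bracket [-0.6875, -0.625]

-0.0999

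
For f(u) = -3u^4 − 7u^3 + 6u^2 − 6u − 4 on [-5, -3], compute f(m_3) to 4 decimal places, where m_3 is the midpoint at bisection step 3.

-15.5273

u = -4 gives f = -204, negative; keep [-4, -3]
u = -3.5 gives f = -59.5625, negative; keep [-3.5, -3]
u = -3.25 gives f = -15.527344, negative; keep [-3.25, -3]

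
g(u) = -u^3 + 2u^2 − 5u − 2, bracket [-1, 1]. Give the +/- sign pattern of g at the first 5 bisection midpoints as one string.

-+-+-

u = 0 gives g = -2, negative; keep [-1, 0]
u = -0.5 gives g = 1.125, positive; keep [-0.5, 0]
u = -0.25 gives g = -0.609375, negative; keep [-0.5, -0.25]
u = -0.375 gives g = 0.209, positive; keep [-0.375, -0.25]
u = -0.3125 gives g = -0.2117, negative; keep [-0.375, -0.3125]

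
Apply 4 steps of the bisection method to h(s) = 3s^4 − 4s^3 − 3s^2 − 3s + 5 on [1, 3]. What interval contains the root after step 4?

[1.875, 2]

s = 2 gives h = 3, positive; keep [1, 2]
s = 1.5 gives h = -4.5625, negative; keep [1.5, 2]
s = 1.75 gives h = -2.738281, negative; keep [1.75, 2]
s = 1.875 gives h = -0.4602, negative; keep [1.875, 2]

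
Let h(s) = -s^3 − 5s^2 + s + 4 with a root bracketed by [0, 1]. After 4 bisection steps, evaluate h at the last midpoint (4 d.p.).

-0.2810

h(0.5) = 3.125 > 0, so the root lies in [0.5, 1]
h(0.75) = 1.515625 > 0, so the root lies in [0.75, 1]
h(0.875) = 0.376953 > 0, so the root lies in [0.875, 1]
h(0.9375) = -0.281 < 0, so the root lies in [0.875, 0.9375]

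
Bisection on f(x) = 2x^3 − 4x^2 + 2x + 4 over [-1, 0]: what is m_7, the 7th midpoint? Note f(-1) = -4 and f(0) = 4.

-0.6953125

f(-0.5) = 1.75 > 0, so the root lies in [-1, -0.5]
f(-0.75) = -0.59375 < 0, so the root lies in [-0.75, -0.5]
f(-0.625) = 0.699219 > 0, so the root lies in [-0.75, -0.625]
f(-0.6875) = 0.0845 > 0, so the root lies in [-0.75, -0.6875]
f(-0.71875) = -0.2465 < 0, so the root lies in [-0.71875, -0.6875]
f(-0.703125) = -0.079 < 0, so the root lies in [-0.703125, -0.6875]
f(-0.6953125) = 0.0032 > 0, so the root lies in [-0.703125, -0.6953125]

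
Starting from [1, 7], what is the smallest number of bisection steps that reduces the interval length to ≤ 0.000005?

Width after n steps is 6/2^n. Need 2^n ≥ 6/0.000005 = 1200000.
2^20 = 1048576 < 1200000 ≤ 2^21 = 2097152, so n = 21.

21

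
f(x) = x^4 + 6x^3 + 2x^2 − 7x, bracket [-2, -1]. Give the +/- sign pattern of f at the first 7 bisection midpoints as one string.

x = -1.5 gives f = -0.1875, negative; keep [-1.5, -1]
x = -1.25 gives f = 2.597656, positive; keep [-1.5, -1.25]
x = -1.375 gives f = 1.383057, positive; keep [-1.5, -1.375]
x = -1.4375 gives f = 0.6426, positive; keep [-1.5, -1.4375]
x = -1.46875 gives f = 0.2388, positive; keep [-1.5, -1.46875]
x = -1.484375 gives f = 0.0284, positive; keep [-1.5, -1.484375]
x = -1.4921875 gives f = -0.0788, negative; keep [-1.4921875, -1.484375]

-+++++-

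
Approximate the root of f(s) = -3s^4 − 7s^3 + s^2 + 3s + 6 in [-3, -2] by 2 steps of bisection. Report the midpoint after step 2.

-2.25

m = -2.5, f(m) = -3.0625 (−); new bracket [-2.5, -2]
m = -2.25, f(m) = 7.160156 (+); new bracket [-2.5, -2.25]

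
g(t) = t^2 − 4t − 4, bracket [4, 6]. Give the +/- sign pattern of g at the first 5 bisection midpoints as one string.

+--+-

t = 5 gives g = 1, positive; keep [4, 5]
t = 4.5 gives g = -1.75, negative; keep [4.5, 5]
t = 4.75 gives g = -0.4375, negative; keep [4.75, 5]
t = 4.875 gives g = 0.2656, positive; keep [4.75, 4.875]
t = 4.8125 gives g = -0.0898, negative; keep [4.8125, 4.875]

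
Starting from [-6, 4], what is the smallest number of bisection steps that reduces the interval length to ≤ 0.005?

11

Width after n steps is 10/2^n. Need 2^n ≥ 10/0.005 = 2000.
2^10 = 1024 < 2000 ≤ 2^11 = 2048, so n = 11.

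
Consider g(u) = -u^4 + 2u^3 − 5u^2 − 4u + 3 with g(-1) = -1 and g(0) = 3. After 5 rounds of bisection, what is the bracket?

[-0.9375, -0.90625]

u = -0.5 gives g = 3.4375, positive; keep [-1, -0.5]
u = -0.75 gives g = 2.027344, positive; keep [-1, -0.75]
u = -0.875 gives g = 0.74585, positive; keep [-1, -0.875]
u = -0.9375 gives g = -0.065, negative; keep [-0.9375, -0.875]
u = -0.90625 gives g = 0.3555, positive; keep [-0.9375, -0.90625]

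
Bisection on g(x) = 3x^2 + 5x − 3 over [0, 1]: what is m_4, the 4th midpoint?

0.4375

midpoint 0.5: g = 0.25 > 0 → [0, 0.5]
midpoint 0.25: g = -1.5625 < 0 → [0.25, 0.5]
midpoint 0.375: g = -0.703125 < 0 → [0.375, 0.5]
midpoint 0.4375: g = -0.2383 < 0 → [0.4375, 0.5]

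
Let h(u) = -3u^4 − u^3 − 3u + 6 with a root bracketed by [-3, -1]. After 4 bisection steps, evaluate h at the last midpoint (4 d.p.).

2.0012

u = -2 gives h = -28, negative; keep [-2, -1]
u = -1.5 gives h = -1.3125, negative; keep [-1.5, -1]
u = -1.25 gives h = 4.378906, positive; keep [-1.5, -1.25]
u = -1.375 gives h = 2.0012, positive; keep [-1.5, -1.375]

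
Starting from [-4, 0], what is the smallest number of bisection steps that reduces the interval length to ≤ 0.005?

Width after n steps is 4/2^n. Need 2^n ≥ 4/0.005 = 800.
2^9 = 512 < 800 ≤ 2^10 = 1024, so n = 10.

10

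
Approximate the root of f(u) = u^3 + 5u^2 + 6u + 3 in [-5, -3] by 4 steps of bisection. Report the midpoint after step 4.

-3.625

f(-4) = -5 < 0, so the root lies in [-4, -3]
f(-3.5) = 0.375 > 0, so the root lies in [-4, -3.5]
f(-3.75) = -1.921875 < 0, so the root lies in [-3.75, -3.5]
f(-3.625) = -0.6816 < 0, so the root lies in [-3.625, -3.5]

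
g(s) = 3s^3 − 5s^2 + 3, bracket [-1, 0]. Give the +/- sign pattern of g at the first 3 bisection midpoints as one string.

midpoint -0.5: g = 1.375 > 0 → [-1, -0.5]
midpoint -0.75: g = -1.078125 < 0 → [-0.75, -0.5]
midpoint -0.625: g = 0.314453 > 0 → [-0.75, -0.625]

+-+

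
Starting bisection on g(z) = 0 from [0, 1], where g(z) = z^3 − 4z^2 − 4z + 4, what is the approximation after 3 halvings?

z = 0.5 gives g = 1.125, positive; keep [0.5, 1]
z = 0.75 gives g = -0.828125, negative; keep [0.5, 0.75]
z = 0.625 gives g = 0.181641, positive; keep [0.625, 0.75]

0.625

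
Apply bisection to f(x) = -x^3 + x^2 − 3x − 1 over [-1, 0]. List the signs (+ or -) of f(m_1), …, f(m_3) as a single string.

+-+

m = -0.5, f(m) = 0.875 (+); new bracket [-0.5, 0]
m = -0.25, f(m) = -0.171875 (−); new bracket [-0.5, -0.25]
m = -0.375, f(m) = 0.318359 (+); new bracket [-0.375, -0.25]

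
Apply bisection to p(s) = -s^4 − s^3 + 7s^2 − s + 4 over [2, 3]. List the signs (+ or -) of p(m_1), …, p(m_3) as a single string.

-+-

m = 2.5, p(m) = -9.4375 (−); new bracket [2, 2.5]
m = 2.25, p(m) = 0.167969 (+); new bracket [2.25, 2.5]
m = 2.375, p(m) = -4.10376 (−); new bracket [2.25, 2.375]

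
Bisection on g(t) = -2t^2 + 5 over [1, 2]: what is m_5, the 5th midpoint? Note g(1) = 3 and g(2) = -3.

1.59375

m = 1.5, g(m) = 0.5 (+); new bracket [1.5, 2]
m = 1.75, g(m) = -1.125 (−); new bracket [1.5, 1.75]
m = 1.625, g(m) = -0.28125 (−); new bracket [1.5, 1.625]
m = 1.5625, g(m) = 0.1172 (+); new bracket [1.5625, 1.625]
m = 1.59375, g(m) = -0.0801 (−); new bracket [1.5625, 1.59375]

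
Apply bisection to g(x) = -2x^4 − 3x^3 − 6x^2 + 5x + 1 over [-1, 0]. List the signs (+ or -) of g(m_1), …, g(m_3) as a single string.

m = -0.5, g(m) = -2.75 (−); new bracket [-0.5, 0]
m = -0.25, g(m) = -0.585938 (−); new bracket [-0.25, 0]
m = -0.125, g(m) = 0.286621 (+); new bracket [-0.25, -0.125]

--+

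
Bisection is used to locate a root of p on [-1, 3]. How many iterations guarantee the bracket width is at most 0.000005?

Width after n steps is 4/2^n. Need 2^n ≥ 4/0.000005 = 800000.
2^19 = 524288 < 800000 ≤ 2^20 = 1048576, so n = 20.

20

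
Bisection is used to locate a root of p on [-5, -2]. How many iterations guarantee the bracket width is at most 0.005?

10

Width after n steps is 3/2^n. Need 2^n ≥ 3/0.005 = 600.
2^9 = 512 < 600 ≤ 2^10 = 1024, so n = 10.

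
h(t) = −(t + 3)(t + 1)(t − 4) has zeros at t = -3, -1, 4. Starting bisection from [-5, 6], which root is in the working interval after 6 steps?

4

t = 0.5 gives h = 18.375, positive; keep [0.5, 6]
t = 3.25 gives h = 19.921875, positive; keep [3.25, 6]
t = 4.625 gives h = -26.806641, negative; keep [3.25, 4.625]
t = 3.9375 gives h = 2.1409, positive; keep [3.9375, 4.625]
t = 4.28125 gives h = -10.8152, negative; keep [3.9375, 4.28125]
t = 4.109375 gives h = -3.973, negative; keep [3.9375, 4.109375]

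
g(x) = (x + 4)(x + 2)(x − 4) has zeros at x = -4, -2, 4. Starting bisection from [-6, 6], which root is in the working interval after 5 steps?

4

x = 0 gives g = -32, negative; keep [0, 6]
x = 3 gives g = -35, negative; keep [3, 6]
x = 4.5 gives g = 27.625, positive; keep [3, 4.5]
x = 3.75 gives g = -11.1406, negative; keep [3.75, 4.5]
x = 4.125 gives g = 6.2207, positive; keep [3.75, 4.125]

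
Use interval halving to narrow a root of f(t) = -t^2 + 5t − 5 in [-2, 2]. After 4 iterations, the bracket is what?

m = 0, f(m) = -5 (−); new bracket [0, 2]
m = 1, f(m) = -1 (−); new bracket [1, 2]
m = 1.5, f(m) = 0.25 (+); new bracket [1, 1.5]
m = 1.25, f(m) = -0.3125 (−); new bracket [1.25, 1.5]

[1.25, 1.5]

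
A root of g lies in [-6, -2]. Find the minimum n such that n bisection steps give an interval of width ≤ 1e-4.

Width after n steps is 4/2^n. Need 2^n ≥ 4/1e-4 = 40000.
2^15 = 32768 < 40000 ≤ 2^16 = 65536, so n = 16.

16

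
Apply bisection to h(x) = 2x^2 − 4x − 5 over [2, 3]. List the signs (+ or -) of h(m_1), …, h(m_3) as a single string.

h(2.5) = -2.5 < 0, so the root lies in [2.5, 3]
h(2.75) = -0.875 < 0, so the root lies in [2.75, 3]
h(2.875) = 0.03125 > 0, so the root lies in [2.75, 2.875]

--+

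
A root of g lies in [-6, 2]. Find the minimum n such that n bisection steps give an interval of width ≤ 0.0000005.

24

Width after n steps is 8/2^n. Need 2^n ≥ 8/0.0000005 = 16000000.
2^23 = 8388608 < 16000000 ≤ 2^24 = 16777216, so n = 24.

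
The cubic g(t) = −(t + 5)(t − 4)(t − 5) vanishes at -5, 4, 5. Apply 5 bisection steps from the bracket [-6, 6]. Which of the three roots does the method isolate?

-5

midpoint 0: g = -100 < 0 → [-6, 0]
midpoint -3: g = -112 < 0 → [-6, -3]
midpoint -4.5: g = -40.375 < 0 → [-6, -4.5]
midpoint -5.25: g = 23.7031 > 0 → [-5.25, -4.5]
midpoint -4.875: g = -10.9551 < 0 → [-5.25, -4.875]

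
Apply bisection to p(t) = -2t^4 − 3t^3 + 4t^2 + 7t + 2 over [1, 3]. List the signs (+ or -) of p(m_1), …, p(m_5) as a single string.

-+---

m = 2, p(m) = -24 (−); new bracket [1, 2]
m = 1.5, p(m) = 1.25 (+); new bracket [1.5, 2]
m = 1.75, p(m) = -8.335938 (−); new bracket [1.5, 1.75]
m = 1.625, p(m) = -2.8813 (−); new bracket [1.5, 1.625]
m = 1.5625, p(m) = -0.6619 (−); new bracket [1.5, 1.5625]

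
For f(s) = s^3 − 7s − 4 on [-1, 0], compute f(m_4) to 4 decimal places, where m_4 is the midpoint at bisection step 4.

-0.2405

midpoint -0.5: f = -0.625 < 0 → [-1, -0.5]
midpoint -0.75: f = 0.828125 > 0 → [-0.75, -0.5]
midpoint -0.625: f = 0.130859 > 0 → [-0.625, -0.5]
midpoint -0.5625: f = -0.2405 < 0 → [-0.625, -0.5625]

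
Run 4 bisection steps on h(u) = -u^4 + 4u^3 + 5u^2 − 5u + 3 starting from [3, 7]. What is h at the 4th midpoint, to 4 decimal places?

h(5) = -22 < 0, so the root lies in [3, 5]
h(4) = 63 > 0, so the root lies in [4, 5]
h(4.5) = 36.1875 > 0, so the root lies in [4.5, 5]
h(4.75) = 11.6836 > 0, so the root lies in [4.75, 5]

11.6836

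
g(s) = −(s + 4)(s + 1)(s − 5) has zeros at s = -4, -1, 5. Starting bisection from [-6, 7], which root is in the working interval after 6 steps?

g(0.5) = 30.375 > 0, so the root lies in [0.5, 7]
g(3.75) = 46.015625 > 0, so the root lies in [3.75, 7]
g(5.375) = -22.412109 < 0, so the root lies in [3.75, 5.375]
g(4.5625) = 20.8376 > 0, so the root lies in [4.5625, 5.375]
g(4.96875) = 1.6729 > 0, so the root lies in [4.96875, 5.375]
g(5.171875) = -9.7294 < 0, so the root lies in [4.96875, 5.171875]

5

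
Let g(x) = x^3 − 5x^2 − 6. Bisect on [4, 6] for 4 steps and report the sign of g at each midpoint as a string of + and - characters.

-++-

m = 5, g(m) = -6 (−); new bracket [5, 6]
m = 5.5, g(m) = 9.125 (+); new bracket [5, 5.5]
m = 5.25, g(m) = 0.890625 (+); new bracket [5, 5.25]
m = 5.125, g(m) = -2.7168 (−); new bracket [5.125, 5.25]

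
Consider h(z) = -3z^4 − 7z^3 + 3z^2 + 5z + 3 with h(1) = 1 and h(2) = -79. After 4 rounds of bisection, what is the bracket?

[1, 1.0625]

midpoint 1.5: h = -21.5625 < 0 → [1, 1.5]
midpoint 1.25: h = -7.058594 < 0 → [1, 1.25]
midpoint 1.125: h = -2.350342 < 0 → [1, 1.125]
midpoint 1.0625: h = -0.5203 < 0 → [1, 1.0625]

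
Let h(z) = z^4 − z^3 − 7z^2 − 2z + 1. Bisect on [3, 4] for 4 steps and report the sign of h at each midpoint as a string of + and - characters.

midpoint 3.5: h = 15.4375 > 0 → [3, 3.5]
midpoint 3.25: h = -2.199219 < 0 → [3.25, 3.5]
midpoint 3.375: h = 5.818604 > 0 → [3.25, 3.375]
midpoint 3.3125: h = 1.6187 > 0 → [3.25, 3.3125]

+-++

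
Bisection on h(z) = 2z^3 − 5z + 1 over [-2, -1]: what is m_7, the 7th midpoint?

-1.6796875

midpoint -1.5: h = 1.75 > 0 → [-2, -1.5]
midpoint -1.75: h = -0.96875 < 0 → [-1.75, -1.5]
midpoint -1.625: h = 0.542969 > 0 → [-1.75, -1.625]
midpoint -1.6875: h = -0.1733 < 0 → [-1.6875, -1.625]
midpoint -1.65625: h = 0.1945 > 0 → [-1.6875, -1.65625]
midpoint -1.671875: h = 0.013 > 0 → [-1.6875, -1.671875]
midpoint -1.6796875: h = -0.0795 < 0 → [-1.6796875, -1.671875]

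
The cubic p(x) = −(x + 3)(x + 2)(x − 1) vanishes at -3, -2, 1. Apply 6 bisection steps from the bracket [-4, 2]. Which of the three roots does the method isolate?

midpoint -1: p = 4 > 0 → [-1, 2]
midpoint 0.5: p = 4.375 > 0 → [0.5, 2]
midpoint 1.25: p = -3.453125 < 0 → [0.5, 1.25]
midpoint 0.875: p = 1.3926 > 0 → [0.875, 1.25]
midpoint 1.0625: p = -0.7776 < 0 → [0.875, 1.0625]
midpoint 0.96875: p = 0.3682 > 0 → [0.96875, 1.0625]

1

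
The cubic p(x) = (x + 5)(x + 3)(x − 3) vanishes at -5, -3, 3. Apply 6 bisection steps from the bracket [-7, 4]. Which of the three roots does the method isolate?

3

midpoint -1.5: p = -23.625 < 0 → [-1.5, 4]
midpoint 1.25: p = -46.484375 < 0 → [1.25, 4]
midpoint 2.625: p = -16.083984 < 0 → [2.625, 4]
midpoint 3.3125: p = 16.3977 > 0 → [2.625, 3.3125]
midpoint 2.96875: p = -1.4864 < 0 → [2.96875, 3.3125]
midpoint 3.140625: p = 7.0296 > 0 → [2.96875, 3.140625]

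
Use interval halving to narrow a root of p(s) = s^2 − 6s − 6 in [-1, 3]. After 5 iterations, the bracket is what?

[-0.875, -0.75]

m = 1, p(m) = -11 (−); new bracket [-1, 1]
m = 0, p(m) = -6 (−); new bracket [-1, 0]
m = -0.5, p(m) = -2.75 (−); new bracket [-1, -0.5]
m = -0.75, p(m) = -0.9375 (−); new bracket [-1, -0.75]
m = -0.875, p(m) = 0.0156 (+); new bracket [-0.875, -0.75]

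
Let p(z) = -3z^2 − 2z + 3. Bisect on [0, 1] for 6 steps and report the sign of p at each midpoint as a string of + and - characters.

+-+++-

midpoint 0.5: p = 1.25 > 0 → [0.5, 1]
midpoint 0.75: p = -0.1875 < 0 → [0.5, 0.75]
midpoint 0.625: p = 0.578125 > 0 → [0.625, 0.75]
midpoint 0.6875: p = 0.207 > 0 → [0.6875, 0.75]
midpoint 0.71875: p = 0.0127 > 0 → [0.71875, 0.75]
midpoint 0.734375: p = -0.0867 < 0 → [0.71875, 0.734375]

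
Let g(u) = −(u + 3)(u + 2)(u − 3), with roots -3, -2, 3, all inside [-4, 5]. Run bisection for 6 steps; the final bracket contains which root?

3

m = 0.5, g(m) = 21.875 (+); new bracket [0.5, 5]
m = 2.75, g(m) = 6.828125 (+); new bracket [2.75, 5]
m = 3.875, g(m) = -35.341797 (−); new bracket [2.75, 3.875]
m = 3.3125, g(m) = -10.4797 (−); new bracket [2.75, 3.3125]
m = 3.03125, g(m) = -0.9483 (−); new bracket [2.75, 3.03125]
m = 2.890625, g(m) = 3.151 (+); new bracket [2.890625, 3.03125]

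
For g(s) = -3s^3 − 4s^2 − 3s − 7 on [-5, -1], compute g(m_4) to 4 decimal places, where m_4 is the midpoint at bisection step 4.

s = -3 gives g = 47, positive; keep [-3, -1]
s = -2 gives g = 7, positive; keep [-2, -1]
s = -1.5 gives g = -1.375, negative; keep [-2, -1.5]
s = -1.75 gives g = 2.0781, positive; keep [-1.75, -1.5]

2.0781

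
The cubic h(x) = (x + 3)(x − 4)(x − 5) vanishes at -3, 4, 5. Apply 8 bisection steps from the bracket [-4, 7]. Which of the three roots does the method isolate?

h(1.5) = 39.375 > 0, so the root lies in [-4, 1.5]
h(-1.25) = 57.421875 > 0, so the root lies in [-4, -1.25]
h(-2.625) = 18.943359 > 0, so the root lies in [-4, -2.625]
h(-3.3125) = -18.9954 < 0, so the root lies in [-3.3125, -2.625]
h(-2.96875) = 1.7354 > 0, so the root lies in [-3.3125, -2.96875]
h(-3.140625) = -8.1744 < 0, so the root lies in [-3.140625, -2.96875]
h(-3.0546875) = -3.1075 < 0, so the root lies in [-3.0546875, -2.96875]
h(-3.01171875) = -0.6583 < 0, so the root lies in [-3.01171875, -2.96875]

-3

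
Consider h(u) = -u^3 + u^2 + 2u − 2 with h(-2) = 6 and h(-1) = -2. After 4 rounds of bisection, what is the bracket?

u = -1.5 gives h = 0.625, positive; keep [-1.5, -1]
u = -1.25 gives h = -0.984375, negative; keep [-1.5, -1.25]
u = -1.375 gives h = -0.259766, negative; keep [-1.5, -1.375]
u = -1.4375 gives h = 0.1619, positive; keep [-1.4375, -1.375]

[-1.4375, -1.375]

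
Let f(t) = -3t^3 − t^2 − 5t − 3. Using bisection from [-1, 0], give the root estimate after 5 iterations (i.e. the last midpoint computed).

f(-0.5) = -0.375 < 0, so the root lies in [-1, -0.5]
f(-0.75) = 1.453125 > 0, so the root lies in [-0.75, -0.5]
f(-0.625) = 0.466797 > 0, so the root lies in [-0.625, -0.5]
f(-0.5625) = 0.03 > 0, so the root lies in [-0.5625, -0.5]
f(-0.53125) = -0.1762 < 0, so the root lies in [-0.5625, -0.53125]

-0.53125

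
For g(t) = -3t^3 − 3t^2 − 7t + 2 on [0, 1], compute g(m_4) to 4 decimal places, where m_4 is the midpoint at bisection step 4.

g(0.5) = -2.625 < 0, so the root lies in [0, 0.5]
g(0.25) = 0.015625 > 0, so the root lies in [0.25, 0.5]
g(0.375) = -1.205078 < 0, so the root lies in [0.25, 0.375]
g(0.3125) = -0.572 < 0, so the root lies in [0.25, 0.3125]

-0.5720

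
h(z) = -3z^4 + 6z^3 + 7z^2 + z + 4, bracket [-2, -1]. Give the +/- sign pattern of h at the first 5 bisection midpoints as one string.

----+

z = -1.5 gives h = -17.1875, negative; keep [-1.5, -1]
z = -1.25 gives h = -5.355469, negative; keep [-1.25, -1]
z = -1.125 gives h = -1.614014, negative; keep [-1.125, -1]
z = -1.0625 gives h = -0.1802, negative; keep [-1.0625, -1]
z = -1.03125 gives h = 0.4399, positive; keep [-1.0625, -1.03125]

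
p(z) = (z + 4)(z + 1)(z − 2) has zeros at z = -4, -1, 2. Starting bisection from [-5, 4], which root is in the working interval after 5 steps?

p(-0.5) = -4.375 < 0, so the root lies in [-0.5, 4]
p(1.75) = -3.953125 < 0, so the root lies in [1.75, 4]
p(2.875) = 23.310547 > 0, so the root lies in [1.75, 2.875]
p(2.3125) = 6.5344 > 0, so the root lies in [1.75, 2.3125]
p(2.03125) = 0.5713 > 0, so the root lies in [1.75, 2.03125]

2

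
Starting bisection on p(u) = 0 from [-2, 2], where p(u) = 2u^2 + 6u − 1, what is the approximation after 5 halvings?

0.125

u = 0 gives p = -1, negative; keep [0, 2]
u = 1 gives p = 7, positive; keep [0, 1]
u = 0.5 gives p = 2.5, positive; keep [0, 0.5]
u = 0.25 gives p = 0.625, positive; keep [0, 0.25]
u = 0.125 gives p = -0.2188, negative; keep [0.125, 0.25]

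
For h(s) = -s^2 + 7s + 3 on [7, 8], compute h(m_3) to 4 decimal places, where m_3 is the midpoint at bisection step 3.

0.2344

s = 7.5 gives h = -0.75, negative; keep [7, 7.5]
s = 7.25 gives h = 1.1875, positive; keep [7.25, 7.5]
s = 7.375 gives h = 0.234375, positive; keep [7.375, 7.5]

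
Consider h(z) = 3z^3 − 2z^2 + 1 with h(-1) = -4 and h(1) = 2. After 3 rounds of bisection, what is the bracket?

midpoint 0: h = 1 > 0 → [-1, 0]
midpoint -0.5: h = 0.125 > 0 → [-1, -0.5]
midpoint -0.75: h = -1.390625 < 0 → [-0.75, -0.5]

[-0.75, -0.5]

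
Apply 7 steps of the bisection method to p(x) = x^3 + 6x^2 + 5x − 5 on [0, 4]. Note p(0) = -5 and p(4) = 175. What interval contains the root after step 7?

midpoint 2: p = 37 > 0 → [0, 2]
midpoint 1: p = 7 > 0 → [0, 1]
midpoint 0.5: p = -0.875 < 0 → [0.5, 1]
midpoint 0.75: p = 2.5469 > 0 → [0.5, 0.75]
midpoint 0.625: p = 0.7129 > 0 → [0.5, 0.625]
midpoint 0.5625: p = -0.1111 < 0 → [0.5625, 0.625]
midpoint 0.59375: p = 0.2933 > 0 → [0.5625, 0.59375]

[0.5625, 0.59375]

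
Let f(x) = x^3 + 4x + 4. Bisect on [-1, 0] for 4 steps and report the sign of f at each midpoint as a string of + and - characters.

midpoint -0.5: f = 1.875 > 0 → [-1, -0.5]
midpoint -0.75: f = 0.578125 > 0 → [-1, -0.75]
midpoint -0.875: f = -0.169922 < 0 → [-0.875, -0.75]
midpoint -0.8125: f = 0.2136 > 0 → [-0.875, -0.8125]

++-+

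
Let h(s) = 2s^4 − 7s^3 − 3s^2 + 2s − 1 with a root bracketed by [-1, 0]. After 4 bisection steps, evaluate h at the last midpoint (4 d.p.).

0.0208

h(-0.5) = -1.75 < 0, so the root lies in [-1, -0.5]
h(-0.75) = -0.601562 < 0, so the root lies in [-1, -0.75]
h(-0.875) = 0.814941 > 0, so the root lies in [-0.875, -0.75]
h(-0.8125) = 0.0208 > 0, so the root lies in [-0.8125, -0.75]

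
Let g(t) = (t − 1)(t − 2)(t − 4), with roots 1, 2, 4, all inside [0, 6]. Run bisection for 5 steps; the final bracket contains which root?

4

t = 3 gives g = -2, negative; keep [3, 6]
t = 4.5 gives g = 4.375, positive; keep [3, 4.5]
t = 3.75 gives g = -1.203125, negative; keep [3.75, 4.5]
t = 4.125 gives g = 0.8301, positive; keep [3.75, 4.125]
t = 3.9375 gives g = -0.3557, negative; keep [3.9375, 4.125]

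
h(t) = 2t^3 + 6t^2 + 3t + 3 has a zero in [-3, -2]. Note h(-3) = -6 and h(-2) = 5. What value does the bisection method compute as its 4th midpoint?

-2.6875

h(-2.5) = 1.75 > 0, so the root lies in [-3, -2.5]
h(-2.75) = -1.46875 < 0, so the root lies in [-2.75, -2.5]
h(-2.625) = 0.292969 > 0, so the root lies in [-2.75, -2.625]
h(-2.6875) = -0.5483 < 0, so the root lies in [-2.6875, -2.625]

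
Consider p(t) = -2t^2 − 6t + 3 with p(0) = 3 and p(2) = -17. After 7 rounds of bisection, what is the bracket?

[0.421875, 0.4375]

m = 1, p(m) = -5 (−); new bracket [0, 1]
m = 0.5, p(m) = -0.5 (−); new bracket [0, 0.5]
m = 0.25, p(m) = 1.375 (+); new bracket [0.25, 0.5]
m = 0.375, p(m) = 0.4688 (+); new bracket [0.375, 0.5]
m = 0.4375, p(m) = -0.0078 (−); new bracket [0.375, 0.4375]
m = 0.40625, p(m) = 0.2324 (+); new bracket [0.40625, 0.4375]
m = 0.421875, p(m) = 0.1128 (+); new bracket [0.421875, 0.4375]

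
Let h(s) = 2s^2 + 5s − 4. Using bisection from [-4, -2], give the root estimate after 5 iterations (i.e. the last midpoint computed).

-3.1875

s = -3 gives h = -1, negative; keep [-4, -3]
s = -3.5 gives h = 3, positive; keep [-3.5, -3]
s = -3.25 gives h = 0.875, positive; keep [-3.25, -3]
s = -3.125 gives h = -0.0938, negative; keep [-3.25, -3.125]
s = -3.1875 gives h = 0.3828, positive; keep [-3.1875, -3.125]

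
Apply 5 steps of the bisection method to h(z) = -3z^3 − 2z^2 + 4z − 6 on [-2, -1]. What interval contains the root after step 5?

h(-1.5) = -6.375 < 0, so the root lies in [-2, -1.5]
h(-1.75) = -3.046875 < 0, so the root lies in [-2, -1.75]
h(-1.875) = -0.755859 < 0, so the root lies in [-2, -1.875]
h(-1.9375) = 0.5618 > 0, so the root lies in [-1.9375, -1.875]
h(-1.90625) = -0.1118 < 0, so the root lies in [-1.9375, -1.90625]

[-1.9375, -1.90625]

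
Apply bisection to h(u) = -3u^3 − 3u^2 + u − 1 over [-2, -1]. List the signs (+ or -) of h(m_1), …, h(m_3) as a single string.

+--

h(-1.5) = 0.875 > 0, so the root lies in [-1.5, -1]
h(-1.25) = -1.078125 < 0, so the root lies in [-1.5, -1.25]
h(-1.375) = -0.248047 < 0, so the root lies in [-1.5, -1.375]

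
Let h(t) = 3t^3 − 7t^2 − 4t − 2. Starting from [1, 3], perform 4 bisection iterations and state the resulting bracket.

[2.875, 3]

h(2) = -14 < 0, so the root lies in [2, 3]
h(2.5) = -8.875 < 0, so the root lies in [2.5, 3]
h(2.75) = -3.546875 < 0, so the root lies in [2.75, 3]
h(2.875) = -0.0684 < 0, so the root lies in [2.875, 3]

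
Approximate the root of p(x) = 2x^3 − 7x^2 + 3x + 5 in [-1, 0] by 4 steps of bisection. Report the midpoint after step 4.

p(-0.5) = 1.5 > 0, so the root lies in [-1, -0.5]
p(-0.75) = -2.03125 < 0, so the root lies in [-0.75, -0.5]
p(-0.625) = -0.097656 < 0, so the root lies in [-0.625, -0.5]
p(-0.5625) = 0.7417 > 0, so the root lies in [-0.625, -0.5625]

-0.5625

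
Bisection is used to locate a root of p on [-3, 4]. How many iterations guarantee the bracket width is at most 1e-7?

Width after n steps is 7/2^n. Need 2^n ≥ 7/1e-7 = 70000000.
2^26 = 67108864 < 70000000 ≤ 2^27 = 134217728, so n = 27.

27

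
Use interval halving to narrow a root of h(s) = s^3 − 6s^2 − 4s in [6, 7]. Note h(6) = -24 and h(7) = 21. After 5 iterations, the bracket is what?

midpoint 6.5: h = -4.875 < 0 → [6.5, 7]
midpoint 6.75: h = 7.171875 > 0 → [6.5, 6.75]
midpoint 6.625: h = 0.931641 > 0 → [6.5, 6.625]
midpoint 6.5625: h = -2.0251 < 0 → [6.5625, 6.625]
midpoint 6.59375: h = -0.5602 < 0 → [6.59375, 6.625]

[6.59375, 6.625]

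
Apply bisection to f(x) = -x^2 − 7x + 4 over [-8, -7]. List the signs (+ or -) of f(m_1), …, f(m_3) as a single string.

m = -7.5, f(m) = 0.25 (+); new bracket [-8, -7.5]
m = -7.75, f(m) = -1.8125 (−); new bracket [-7.75, -7.5]
m = -7.625, f(m) = -0.765625 (−); new bracket [-7.625, -7.5]

+--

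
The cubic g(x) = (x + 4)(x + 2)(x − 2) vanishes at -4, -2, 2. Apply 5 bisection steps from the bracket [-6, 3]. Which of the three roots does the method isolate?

x = -1.5 gives g = -4.375, negative; keep [-1.5, 3]
x = 0.75 gives g = -16.328125, negative; keep [0.75, 3]
x = 1.875 gives g = -2.845703, negative; keep [1.875, 3]
x = 2.4375 gives g = 12.4978, positive; keep [1.875, 2.4375]
x = 2.15625 gives g = 3.998, positive; keep [1.875, 2.15625]

2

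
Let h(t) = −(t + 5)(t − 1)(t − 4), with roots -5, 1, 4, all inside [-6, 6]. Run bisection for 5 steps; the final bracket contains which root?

t = 0 gives h = -20, negative; keep [-6, 0]
t = -3 gives h = -56, negative; keep [-6, -3]
t = -4.5 gives h = -23.375, negative; keep [-6, -4.5]
t = -5.25 gives h = 14.4531, positive; keep [-5.25, -4.5]
t = -4.875 gives h = -6.5176, negative; keep [-5.25, -4.875]

-5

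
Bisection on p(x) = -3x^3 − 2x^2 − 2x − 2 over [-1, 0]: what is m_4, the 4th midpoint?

-0.8125

midpoint -0.5: p = -1.125 < 0 → [-1, -0.5]
midpoint -0.75: p = -0.359375 < 0 → [-1, -0.75]
midpoint -0.875: p = 0.228516 > 0 → [-0.875, -0.75]
midpoint -0.8125: p = -0.0862 < 0 → [-0.875, -0.8125]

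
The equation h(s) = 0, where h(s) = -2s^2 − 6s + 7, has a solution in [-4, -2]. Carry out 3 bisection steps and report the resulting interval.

s = -3 gives h = 7, positive; keep [-4, -3]
s = -3.5 gives h = 3.5, positive; keep [-4, -3.5]
s = -3.75 gives h = 1.375, positive; keep [-4, -3.75]

[-4, -3.75]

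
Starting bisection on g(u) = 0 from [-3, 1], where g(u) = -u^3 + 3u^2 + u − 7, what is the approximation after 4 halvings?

-1.25

u = -1 gives g = -4, negative; keep [-3, -1]
u = -2 gives g = 11, positive; keep [-2, -1]
u = -1.5 gives g = 1.625, positive; keep [-1.5, -1]
u = -1.25 gives g = -1.6094, negative; keep [-1.5, -1.25]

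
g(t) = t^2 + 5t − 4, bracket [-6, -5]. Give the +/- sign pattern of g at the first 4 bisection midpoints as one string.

-+--

m = -5.5, g(m) = -1.25 (−); new bracket [-6, -5.5]
m = -5.75, g(m) = 0.3125 (+); new bracket [-5.75, -5.5]
m = -5.625, g(m) = -0.484375 (−); new bracket [-5.75, -5.625]
m = -5.6875, g(m) = -0.0898 (−); new bracket [-5.75, -5.6875]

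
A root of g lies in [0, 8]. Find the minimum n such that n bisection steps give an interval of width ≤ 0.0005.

14

Width after n steps is 8/2^n. Need 2^n ≥ 8/0.0005 = 16000.
2^13 = 8192 < 16000 ≤ 2^14 = 16384, so n = 14.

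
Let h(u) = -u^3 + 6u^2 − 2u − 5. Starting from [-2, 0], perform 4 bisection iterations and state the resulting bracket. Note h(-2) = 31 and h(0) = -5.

[-0.75, -0.625]

m = -1, h(m) = 4 (+); new bracket [-1, 0]
m = -0.5, h(m) = -2.375 (−); new bracket [-1, -0.5]
m = -0.75, h(m) = 0.296875 (+); new bracket [-0.75, -0.5]
m = -0.625, h(m) = -1.1621 (−); new bracket [-0.75, -0.625]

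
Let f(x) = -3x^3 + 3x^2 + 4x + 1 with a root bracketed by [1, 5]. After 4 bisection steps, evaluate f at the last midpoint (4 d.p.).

1.1094

m = 3, f(m) = -41 (−); new bracket [1, 3]
m = 2, f(m) = -3 (−); new bracket [1, 2]
m = 1.5, f(m) = 3.625 (+); new bracket [1.5, 2]
m = 1.75, f(m) = 1.1094 (+); new bracket [1.75, 2]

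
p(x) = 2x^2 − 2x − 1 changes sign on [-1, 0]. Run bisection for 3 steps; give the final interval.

p(-0.5) = 0.5 > 0, so the root lies in [-0.5, 0]
p(-0.25) = -0.375 < 0, so the root lies in [-0.5, -0.25]
p(-0.375) = 0.03125 > 0, so the root lies in [-0.375, -0.25]

[-0.375, -0.25]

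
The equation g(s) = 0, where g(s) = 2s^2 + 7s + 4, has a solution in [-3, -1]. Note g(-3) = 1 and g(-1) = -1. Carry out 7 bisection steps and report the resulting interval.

midpoint -2: g = -2 < 0 → [-3, -2]
midpoint -2.5: g = -1 < 0 → [-3, -2.5]
midpoint -2.75: g = -0.125 < 0 → [-3, -2.75]
midpoint -2.875: g = 0.4062 > 0 → [-2.875, -2.75]
midpoint -2.8125: g = 0.1328 > 0 → [-2.8125, -2.75]
midpoint -2.78125: g = 0.002 > 0 → [-2.78125, -2.75]
midpoint -2.765625: g = -0.062 < 0 → [-2.78125, -2.765625]

[-2.78125, -2.765625]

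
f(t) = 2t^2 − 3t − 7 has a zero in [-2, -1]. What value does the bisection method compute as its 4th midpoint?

m = -1.5, f(m) = 2 (+); new bracket [-1.5, -1]
m = -1.25, f(m) = -0.125 (−); new bracket [-1.5, -1.25]
m = -1.375, f(m) = 0.90625 (+); new bracket [-1.375, -1.25]
m = -1.3125, f(m) = 0.3828 (+); new bracket [-1.3125, -1.25]

-1.3125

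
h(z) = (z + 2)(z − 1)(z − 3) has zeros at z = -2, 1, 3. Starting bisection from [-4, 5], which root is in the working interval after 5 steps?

-2

z = 0.5 gives h = 3.125, positive; keep [-4, 0.5]
z = -1.75 gives h = 3.265625, positive; keep [-4, -1.75]
z = -2.875 gives h = -19.919922, negative; keep [-2.875, -1.75]
z = -2.3125 gives h = -5.4993, negative; keep [-2.3125, -1.75]
z = -2.03125 gives h = -0.4766, negative; keep [-2.03125, -1.75]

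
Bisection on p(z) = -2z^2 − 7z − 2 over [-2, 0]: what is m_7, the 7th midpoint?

-0.328125

z = -1 gives p = 3, positive; keep [-1, 0]
z = -0.5 gives p = 1, positive; keep [-0.5, 0]
z = -0.25 gives p = -0.375, negative; keep [-0.5, -0.25]
z = -0.375 gives p = 0.3438, positive; keep [-0.375, -0.25]
z = -0.3125 gives p = -0.0078, negative; keep [-0.375, -0.3125]
z = -0.34375 gives p = 0.1699, positive; keep [-0.34375, -0.3125]
z = -0.328125 gives p = 0.0815, positive; keep [-0.328125, -0.3125]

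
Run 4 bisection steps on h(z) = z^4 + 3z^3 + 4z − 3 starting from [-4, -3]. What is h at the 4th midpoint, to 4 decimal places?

midpoint -3.5: h = 4.4375 > 0 → [-3.5, -3]
midpoint -3.25: h = -7.417969 < 0 → [-3.5, -3.25]
midpoint -3.375: h = -2.08374 < 0 → [-3.5, -3.375]
midpoint -3.4375: h = 1.0208 > 0 → [-3.4375, -3.375]

1.0208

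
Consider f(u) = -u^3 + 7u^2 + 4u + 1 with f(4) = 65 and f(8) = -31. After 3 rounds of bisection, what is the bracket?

midpoint 6: f = 61 > 0 → [6, 8]
midpoint 7: f = 29 > 0 → [7, 8]
midpoint 7.5: f = 2.875 > 0 → [7.5, 8]

[7.5, 8]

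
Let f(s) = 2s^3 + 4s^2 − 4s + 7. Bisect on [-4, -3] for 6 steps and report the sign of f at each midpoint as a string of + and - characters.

----+-

f(-3.5) = -15.75 < 0, so the root lies in [-3.5, -3]
f(-3.25) = -6.40625 < 0, so the root lies in [-3.25, -3]
f(-3.125) = -2.472656 < 0, so the root lies in [-3.125, -3]
f(-3.0625) = -0.6802 < 0, so the root lies in [-3.0625, -3]
f(-3.03125) = 0.1738 > 0, so the root lies in [-3.0625, -3.03125]
f(-3.046875) = -0.2497 < 0, so the root lies in [-3.046875, -3.03125]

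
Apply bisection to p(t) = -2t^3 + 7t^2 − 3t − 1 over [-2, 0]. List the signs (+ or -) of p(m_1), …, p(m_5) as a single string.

+++--

midpoint -1: p = 11 > 0 → [-1, 0]
midpoint -0.5: p = 2.5 > 0 → [-0.5, 0]
midpoint -0.25: p = 0.21875 > 0 → [-0.25, 0]
midpoint -0.125: p = -0.5117 < 0 → [-0.25, -0.125]
midpoint -0.1875: p = -0.1782 < 0 → [-0.25, -0.1875]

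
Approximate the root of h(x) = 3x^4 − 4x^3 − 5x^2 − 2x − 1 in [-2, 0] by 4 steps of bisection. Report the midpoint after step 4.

midpoint -1: h = 3 > 0 → [-1, 0]
midpoint -0.5: h = -0.5625 < 0 → [-1, -0.5]
midpoint -0.75: h = 0.324219 > 0 → [-0.75, -0.5]
midpoint -0.625: h = -0.2688 < 0 → [-0.75, -0.625]

-0.625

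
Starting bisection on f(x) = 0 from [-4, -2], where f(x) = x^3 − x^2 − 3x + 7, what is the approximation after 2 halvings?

-2.5

f(-3) = -20 < 0, so the root lies in [-3, -2]
f(-2.5) = -7.375 < 0, so the root lies in [-2.5, -2]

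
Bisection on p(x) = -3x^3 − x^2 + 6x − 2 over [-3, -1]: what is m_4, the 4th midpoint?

-1.625

m = -2, p(m) = 6 (+); new bracket [-2, -1]
m = -1.5, p(m) = -3.125 (−); new bracket [-2, -1.5]
m = -1.75, p(m) = 0.515625 (+); new bracket [-1.75, -1.5]
m = -1.625, p(m) = -1.5176 (−); new bracket [-1.75, -1.625]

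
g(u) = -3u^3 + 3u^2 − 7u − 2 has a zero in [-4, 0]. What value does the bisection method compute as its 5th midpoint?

g(-2) = 48 > 0, so the root lies in [-2, 0]
g(-1) = 11 > 0, so the root lies in [-1, 0]
g(-0.5) = 2.625 > 0, so the root lies in [-0.5, 0]
g(-0.25) = -0.0156 < 0, so the root lies in [-0.5, -0.25]
g(-0.375) = 1.2051 > 0, so the root lies in [-0.375, -0.25]

-0.375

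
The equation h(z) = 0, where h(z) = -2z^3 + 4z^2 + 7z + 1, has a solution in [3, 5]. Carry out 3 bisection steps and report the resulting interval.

z = 4 gives h = -35, negative; keep [3, 4]
z = 3.5 gives h = -11.25, negative; keep [3, 3.5]
z = 3.25 gives h = -2.65625, negative; keep [3, 3.25]

[3, 3.25]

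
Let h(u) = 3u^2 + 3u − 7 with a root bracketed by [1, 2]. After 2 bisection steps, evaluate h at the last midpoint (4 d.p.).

u = 1.5 gives h = 4.25, positive; keep [1, 1.5]
u = 1.25 gives h = 1.4375, positive; keep [1, 1.25]

1.4375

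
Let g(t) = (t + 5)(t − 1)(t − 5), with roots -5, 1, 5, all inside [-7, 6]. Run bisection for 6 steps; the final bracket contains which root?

-5

m = -0.5, g(m) = 37.125 (+); new bracket [-7, -0.5]
m = -3.75, g(m) = 51.953125 (+); new bracket [-7, -3.75]
m = -5.375, g(m) = -24.802734 (−); new bracket [-5.375, -3.75]
m = -4.5625, g(m) = 23.2712 (+); new bracket [-5.375, -4.5625]
m = -4.96875, g(m) = 1.8594 (+); new bracket [-5.375, -4.96875]
m = -5.171875, g(m) = -10.7902 (−); new bracket [-5.171875, -4.96875]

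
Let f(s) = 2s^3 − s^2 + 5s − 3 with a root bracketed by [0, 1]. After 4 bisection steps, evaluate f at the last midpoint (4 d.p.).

s = 0.5 gives f = -0.5, negative; keep [0.5, 1]
s = 0.75 gives f = 1.03125, positive; keep [0.5, 0.75]
s = 0.625 gives f = 0.222656, positive; keep [0.5, 0.625]
s = 0.5625 gives f = -0.1479, negative; keep [0.5625, 0.625]

-0.1479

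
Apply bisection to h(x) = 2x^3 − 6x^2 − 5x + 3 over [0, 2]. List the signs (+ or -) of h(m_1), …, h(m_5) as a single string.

--++-

x = 1 gives h = -6, negative; keep [0, 1]
x = 0.5 gives h = -0.75, negative; keep [0, 0.5]
x = 0.25 gives h = 1.40625, positive; keep [0.25, 0.5]
x = 0.375 gives h = 0.3867, positive; keep [0.375, 0.5]
x = 0.4375 gives h = -0.1685, negative; keep [0.375, 0.4375]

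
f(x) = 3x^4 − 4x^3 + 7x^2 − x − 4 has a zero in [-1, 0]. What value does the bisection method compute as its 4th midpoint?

x = -0.5 gives f = -1.0625, negative; keep [-1, -0.5]
x = -0.75 gives f = 3.324219, positive; keep [-0.75, -0.5]
x = -0.625 gives f = 0.793701, positive; keep [-0.625, -0.5]
x = -0.5625 gives f = -0.2104, negative; keep [-0.625, -0.5625]

-0.5625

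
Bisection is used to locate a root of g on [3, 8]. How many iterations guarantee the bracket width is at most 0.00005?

17

Width after n steps is 5/2^n. Need 2^n ≥ 5/0.00005 = 100000.
2^16 = 65536 < 100000 ≤ 2^17 = 131072, so n = 17.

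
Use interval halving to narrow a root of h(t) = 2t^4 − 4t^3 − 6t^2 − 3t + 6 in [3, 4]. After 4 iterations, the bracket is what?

[3, 3.0625]

midpoint 3.5: h = 50.625 > 0 → [3, 3.5]
midpoint 3.25: h = 18.695312 > 0 → [3, 3.25]
midpoint 3.125: h = 6.695801 > 0 → [3, 3.125]
midpoint 3.0625: h = 1.5752 > 0 → [3, 3.0625]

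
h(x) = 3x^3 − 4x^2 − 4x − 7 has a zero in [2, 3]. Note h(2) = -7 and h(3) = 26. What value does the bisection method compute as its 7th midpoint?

2.3359375

x = 2.5 gives h = 4.875, positive; keep [2, 2.5]
x = 2.25 gives h = -2.078125, negative; keep [2.25, 2.5]
x = 2.375 gives h = 1.126953, positive; keep [2.25, 2.375]
x = 2.3125 gives h = -0.5413, negative; keep [2.3125, 2.375]
x = 2.34375 gives h = 0.2762, positive; keep [2.3125, 2.34375]
x = 2.328125 gives h = -0.1367, negative; keep [2.328125, 2.34375]
x = 2.3359375 gives h = 0.0687, positive; keep [2.328125, 2.3359375]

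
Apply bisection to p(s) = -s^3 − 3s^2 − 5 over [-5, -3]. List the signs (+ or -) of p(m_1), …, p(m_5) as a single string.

m = -4, p(m) = 11 (+); new bracket [-4, -3]
m = -3.5, p(m) = 1.125 (+); new bracket [-3.5, -3]
m = -3.25, p(m) = -2.359375 (−); new bracket [-3.5, -3.25]
m = -3.375, p(m) = -0.7285 (−); new bracket [-3.5, -3.375]
m = -3.4375, p(m) = 0.1697 (+); new bracket [-3.4375, -3.375]

++--+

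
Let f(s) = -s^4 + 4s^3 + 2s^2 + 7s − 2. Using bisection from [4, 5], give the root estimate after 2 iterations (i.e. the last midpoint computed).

midpoint 4.5: f = 24.4375 > 0 → [4.5, 5]
midpoint 4.75: f = -4.003906 < 0 → [4.5, 4.75]

4.75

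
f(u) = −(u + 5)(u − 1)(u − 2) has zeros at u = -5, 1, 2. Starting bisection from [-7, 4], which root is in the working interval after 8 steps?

u = -1.5 gives f = -30.625, negative; keep [-7, -1.5]
u = -4.25 gives f = -24.609375, negative; keep [-7, -4.25]
u = -5.625 gives f = 31.572266, positive; keep [-5.625, -4.25]
u = -4.9375 gives f = -2.5745, negative; keep [-5.625, -4.9375]
u = -5.28125 gives f = 12.8631, positive; keep [-5.28125, -4.9375]
u = -5.109375 gives f = 4.7506, positive; keep [-5.109375, -4.9375]
u = -5.0234375 gives f = 0.9915, positive; keep [-5.0234375, -4.9375]
u = -4.98046875 gives f = -0.8154, negative; keep [-5.0234375, -4.98046875]

-5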